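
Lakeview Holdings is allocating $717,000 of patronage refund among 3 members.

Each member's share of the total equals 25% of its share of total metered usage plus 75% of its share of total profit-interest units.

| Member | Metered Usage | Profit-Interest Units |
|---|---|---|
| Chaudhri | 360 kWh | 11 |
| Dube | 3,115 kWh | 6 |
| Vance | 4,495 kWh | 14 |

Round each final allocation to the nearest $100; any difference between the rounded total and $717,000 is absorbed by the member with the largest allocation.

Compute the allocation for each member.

Chaudhri: $198,900 · Dube: $174,100 · Vance: $344,000

Metered usage total 7,970; profit-interest units total 31.
Combined weights (25% metered usage + 75% profit-interest units): Chaudhri 0.2774; Dube 0.2429; Vance 0.4797.
Unrounded shares: Chaudhri 198,911.13; Dube 174,138.83; Vance 343,950.04.
After rounding ($100): Chaudhri $198,900; Dube $174,100; Vance $344,000. Sum = $717,000.
Rounded total matches; no reconciliation needed.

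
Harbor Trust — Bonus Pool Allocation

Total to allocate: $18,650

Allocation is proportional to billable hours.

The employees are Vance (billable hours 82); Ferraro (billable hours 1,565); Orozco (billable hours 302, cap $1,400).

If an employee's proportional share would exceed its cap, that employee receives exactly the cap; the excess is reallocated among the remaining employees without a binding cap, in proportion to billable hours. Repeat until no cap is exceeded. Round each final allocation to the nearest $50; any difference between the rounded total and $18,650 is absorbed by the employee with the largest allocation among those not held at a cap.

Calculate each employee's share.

Vance: $850; Ferraro: $16,400; Orozco: $1,400

Billable hours total: 1,949.
Unconstrained shares: Vance 784.66; Ferraro 14,975.50; Orozco 2,889.84.
Cap binds for Orozco ($1,400); residual $17,250 reallocated over remaining billable hours 1,647.
Redistributed shares: Vance 858.83 → $850; Ferraro 16,391.17 → $16,400.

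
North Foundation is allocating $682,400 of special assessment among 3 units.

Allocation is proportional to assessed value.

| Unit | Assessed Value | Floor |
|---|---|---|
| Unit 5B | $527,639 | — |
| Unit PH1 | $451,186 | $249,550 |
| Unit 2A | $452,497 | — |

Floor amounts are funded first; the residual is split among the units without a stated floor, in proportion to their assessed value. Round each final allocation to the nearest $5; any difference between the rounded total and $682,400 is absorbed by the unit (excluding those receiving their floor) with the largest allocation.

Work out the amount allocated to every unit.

Guaranteed amounts: Unit PH1 $249,550. Residual $432,850.
Residual split over remaining assessed value 980,136: Unit 5B 233,017.19 → $233,015; Unit 2A 199,832.81 → $199,835.

Unit 5B: $233,015 | Unit PH1: $249,550 | Unit 2A: $199,835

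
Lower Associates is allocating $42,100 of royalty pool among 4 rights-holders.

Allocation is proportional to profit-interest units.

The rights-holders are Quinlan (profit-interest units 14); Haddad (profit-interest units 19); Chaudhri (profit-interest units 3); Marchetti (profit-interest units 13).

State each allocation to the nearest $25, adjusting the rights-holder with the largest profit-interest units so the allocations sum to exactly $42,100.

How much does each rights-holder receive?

Sum of profit-interest units: 14 + 19 + 3 + 13 = 49.
Proportional shares: Quinlan 12,028.57; Haddad 16,324.49; Chaudhri 2,577.55; Marchetti 11,169.39.
Rounded to nearest $25: Quinlan $12,025; Haddad $16,325; Chaudhri $2,575; Marchetti $11,175. Sum = $42,100.
No rounding difference to absorb.

Quinlan: $12,025 · Haddad: $16,325 · Chaudhri: $2,575 · Marchetti: $11,175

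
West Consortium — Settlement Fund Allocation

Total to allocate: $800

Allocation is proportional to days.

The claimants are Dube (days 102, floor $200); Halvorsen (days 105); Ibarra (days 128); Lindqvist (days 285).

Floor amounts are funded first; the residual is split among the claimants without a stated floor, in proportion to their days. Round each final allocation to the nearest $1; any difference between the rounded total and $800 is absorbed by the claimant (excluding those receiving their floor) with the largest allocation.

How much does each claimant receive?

Guaranteed amounts: Dube $200. Balance $600.
Balance split over remaining days 518: Halvorsen 121.62 → $122; Ibarra 148.26 → $148; Lindqvist 330.12 → $330.

Dube: $200; Halvorsen: $122; Ibarra: $148; Lindqvist: $330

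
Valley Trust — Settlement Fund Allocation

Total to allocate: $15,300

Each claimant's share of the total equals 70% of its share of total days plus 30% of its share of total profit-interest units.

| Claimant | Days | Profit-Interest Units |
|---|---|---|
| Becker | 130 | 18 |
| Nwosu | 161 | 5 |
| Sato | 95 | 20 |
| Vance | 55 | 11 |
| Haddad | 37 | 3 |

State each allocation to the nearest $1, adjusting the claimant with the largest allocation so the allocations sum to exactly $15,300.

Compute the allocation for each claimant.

Totals — days 478, profit-interest units 57.
Combined weights (70% days + 30% profit-interest units): Becker 0.2851; Nwosu 0.2621; Sato 0.2444; Vance 0.1384; Haddad 0.0700.
Unrounded shares: Becker 4,362.24; Nwosu 4,009.97; Sato 3,739.08; Vance 2,118.11; Haddad 1,070.60.
Rounded to nearest $1: Becker $4,362; Nwosu $4,010; Sato $3,739; Vance $2,118; Haddad $1,071. Sum = $15,300.
No rounding difference to absorb.

Becker: $4,362 · Nwosu: $4,010 · Sato: $3,739 · Vance: $2,118 · Haddad: $1,071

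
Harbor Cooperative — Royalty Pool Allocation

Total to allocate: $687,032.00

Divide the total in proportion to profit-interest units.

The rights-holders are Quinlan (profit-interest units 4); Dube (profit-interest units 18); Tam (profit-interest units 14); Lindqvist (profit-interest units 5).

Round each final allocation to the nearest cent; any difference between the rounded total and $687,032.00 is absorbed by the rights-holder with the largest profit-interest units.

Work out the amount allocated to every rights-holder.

Quinlan: $67,027.51; Dube: $301,623.81; Tam: $234,596.29; Lindqvist: $83,784.39

Sum of profit-interest units: 4 + 18 + 14 + 5 = 41.
Unrounded shares: Quinlan 67,027.5122; Dube 301,623.8049; Tam 234,596.2927; Lindqvist 83,784.3902.
After rounding (cent): Quinlan $67,027.51; Dube $301,623.80; Tam $234,596.29; Lindqvist $83,784.39. Sum = $687,031.99.
Difference $687,032.00 − $687,031.99 = +$0.01 applied to largest profit-interest units (Dube): Dube becomes $301,623.81.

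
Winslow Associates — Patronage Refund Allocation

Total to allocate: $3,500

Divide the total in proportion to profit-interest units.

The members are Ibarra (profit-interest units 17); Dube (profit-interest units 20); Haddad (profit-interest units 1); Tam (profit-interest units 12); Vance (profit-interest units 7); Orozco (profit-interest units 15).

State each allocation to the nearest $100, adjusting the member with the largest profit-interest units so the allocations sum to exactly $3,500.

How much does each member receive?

Ibarra: $800 · Dube: $1,100 · Haddad: $0 · Tam: $600 · Vance: $300 · Orozco: $700

Total profit-interest units = 72.
Raw shares: Ibarra 17/72 × $3,500 = 826.39; Dube 20/72 × $3,500 = 972.22; Haddad 1/72 × $3,500 = 48.61; Tam 12/72 × $3,500 = 583.33; Vance 7/72 × $3,500 = 340.28; Orozco 15/72 × $3,500 = 729.17.
After rounding ($100): Ibarra $800; Dube $1,000; Haddad $0; Tam $600; Vance $300; Orozco $700. Sum = $3,400.
Difference $3,500 − $3,400 = +$100 applied to largest profit-interest units (Dube): Dube becomes $1,100.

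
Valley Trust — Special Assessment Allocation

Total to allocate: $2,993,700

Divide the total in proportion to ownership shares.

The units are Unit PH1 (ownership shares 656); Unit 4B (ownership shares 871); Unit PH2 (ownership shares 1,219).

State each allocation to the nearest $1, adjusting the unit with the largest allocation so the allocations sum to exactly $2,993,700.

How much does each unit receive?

Ownership shares total: 2,746.
Unrounded shares: Unit PH1 656/2,746 × $2,993,700 = 715,173.78; Unit 4B 871/2,746 × $2,993,700 = 949,567.63; Unit PH2 1,219/2,746 × $2,993,700 = 1,328,958.59.
After rounding ($1): Unit PH1 $715,174; Unit 4B $949,568; Unit PH2 $1,328,959. Sum = $2,993,701.
Difference $2,993,700 − $2,993,701 = −$1 applied to largest allocation (Unit PH2): Unit PH2 becomes $1,328,958.

Unit PH1: $715,174; Unit 4B: $949,568; Unit PH2: $1,328,958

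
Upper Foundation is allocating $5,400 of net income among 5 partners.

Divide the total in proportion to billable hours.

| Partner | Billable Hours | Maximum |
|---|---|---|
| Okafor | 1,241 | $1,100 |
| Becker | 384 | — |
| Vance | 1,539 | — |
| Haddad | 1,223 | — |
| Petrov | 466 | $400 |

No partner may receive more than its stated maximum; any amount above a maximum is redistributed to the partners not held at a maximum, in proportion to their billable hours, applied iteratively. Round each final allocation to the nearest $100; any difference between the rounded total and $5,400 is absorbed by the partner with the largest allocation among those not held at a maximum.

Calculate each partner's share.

Okafor: $1,100 | Becker: $500 | Vance: $1,900 | Haddad: $1,500 | Petrov: $400

Combined billable hours = 4,853.
Pro-rata shares before constraints: Okafor 1,380.88; Becker 427.28; Vance 1,712.47; Haddad 1,360.85; Petrov 518.52.
Capped: Okafor ($1,100), Petrov ($400); balance $3,900 reallocated over remaining billable hours 3,146.
Shares after redistribution: Becker 476.03 → $500; Vance 1,907.85 → $1,900; Haddad 1,516.12 → $1,500.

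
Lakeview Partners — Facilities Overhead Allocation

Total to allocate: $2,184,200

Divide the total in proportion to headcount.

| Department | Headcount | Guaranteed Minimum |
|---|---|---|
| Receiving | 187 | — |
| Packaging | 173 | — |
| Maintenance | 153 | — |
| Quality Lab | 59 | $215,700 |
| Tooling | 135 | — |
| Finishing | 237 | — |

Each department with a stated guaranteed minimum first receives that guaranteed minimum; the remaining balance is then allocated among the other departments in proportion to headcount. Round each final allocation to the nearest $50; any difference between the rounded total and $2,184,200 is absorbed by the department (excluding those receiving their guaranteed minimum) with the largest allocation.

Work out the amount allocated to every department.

Receiving: $415,950; Packaging: $384,800; Maintenance: $340,300; Quality Lab: $215,700; Tooling: $300,300; Finishing: $527,150

Guaranteed amounts: Quality Lab $215,700. Balance $1,968,500.
Balance split over remaining headcount 885: Receiving 415,942.94 → $415,950; Packaging 384,802.82 → $384,800; Maintenance 340,316.95 → $340,300; Tooling 300,279.66 → $300,300; Finishing 527,157.63 → $527,150.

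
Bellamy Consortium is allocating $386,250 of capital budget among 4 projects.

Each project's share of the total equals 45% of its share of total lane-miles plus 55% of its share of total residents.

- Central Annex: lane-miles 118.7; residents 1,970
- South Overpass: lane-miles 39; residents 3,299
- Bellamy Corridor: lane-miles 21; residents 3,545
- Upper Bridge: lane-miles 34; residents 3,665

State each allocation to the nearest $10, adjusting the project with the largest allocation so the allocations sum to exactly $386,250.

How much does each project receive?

Central Annex: $130,530 · South Overpass: $88,030 · Bellamy Corridor: $77,510 · Upper Bridge: $90,180

Lane-miles total 212.7; residents total 12,479.
Blended shares (45% lane-miles + 55% residents): Central Annex 0.3380; South Overpass 0.2279; Bellamy Corridor 0.2007; Upper Bridge 0.2335.
Unrounded shares: Central Annex 130,534.82; South Overpass 88,030.57; Bellamy Corridor 77,509.27; Upper Bridge 90,175.34.
At nearest $10: Central Annex $130,530; South Overpass $88,030; Bellamy Corridor $77,510; Upper Bridge $90,180. Sum = $386,250.
No rounding difference to absorb.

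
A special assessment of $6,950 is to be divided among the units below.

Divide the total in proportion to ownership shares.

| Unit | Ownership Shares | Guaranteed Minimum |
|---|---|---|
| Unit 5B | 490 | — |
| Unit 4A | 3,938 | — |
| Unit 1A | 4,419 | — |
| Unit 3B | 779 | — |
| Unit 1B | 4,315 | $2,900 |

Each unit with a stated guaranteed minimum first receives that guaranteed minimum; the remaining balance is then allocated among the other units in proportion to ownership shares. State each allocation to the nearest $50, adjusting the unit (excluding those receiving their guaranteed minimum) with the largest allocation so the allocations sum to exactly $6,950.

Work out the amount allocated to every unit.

Unit 5B: $200 · Unit 4A: $1,650 · Unit 1A: $1,850 · Unit 3B: $350 · Unit 1B: $2,900

Fund the minimums — Unit 1B $2,900. Remaining pool $4,050.
Remaining pool split over remaining ownership shares 9,626: Unit 5B 206.16 → $200; Unit 4A 1,656.86 → $1,650; Unit 1A 1,859.23 → $1,850; Unit 3B 327.75 → $350.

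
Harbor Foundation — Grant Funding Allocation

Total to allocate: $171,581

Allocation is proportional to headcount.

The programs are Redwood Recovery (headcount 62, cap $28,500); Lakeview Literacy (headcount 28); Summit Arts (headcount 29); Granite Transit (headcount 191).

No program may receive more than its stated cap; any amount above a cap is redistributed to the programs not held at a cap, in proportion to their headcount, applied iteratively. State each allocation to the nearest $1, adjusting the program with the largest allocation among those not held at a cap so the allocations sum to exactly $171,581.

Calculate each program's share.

Redwood Recovery: $28,500; Lakeview Literacy: $16,154; Summit Arts: $16,731; Granite Transit: $110,196

Combined headcount = 310.
Unconstrained shares: Redwood Recovery 34,316.20; Lakeview Literacy 15,497.64; Summit Arts 16,051.13; Granite Transit 105,716.04.
Capped: Redwood Recovery ($28,500); balance $143,081 reallocated over remaining headcount 248.
Redistributed shares: Lakeview Literacy 16,154.31 → $16,154; Summit Arts 16,731.25 → $16,731; Granite Transit 110,195.45 → $110,195.
Rounding difference +$1 applied to Granite Transit → $110,196.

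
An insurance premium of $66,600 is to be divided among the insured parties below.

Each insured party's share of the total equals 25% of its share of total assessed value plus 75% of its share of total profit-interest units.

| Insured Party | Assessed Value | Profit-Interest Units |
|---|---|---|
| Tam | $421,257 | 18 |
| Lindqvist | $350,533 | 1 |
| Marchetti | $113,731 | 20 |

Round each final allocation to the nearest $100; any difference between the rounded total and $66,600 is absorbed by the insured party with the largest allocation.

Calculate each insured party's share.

Tam: $30,900; Lindqvist: $7,900; Marchetti: $27,800

Assessed value total 885,521; profit-interest units total 39.
Blended shares (25% assessed value + 75% profit-interest units): Tam 0.4651; Lindqvist 0.1182; Marchetti 0.4167.
Pro-rata amounts: Tam 30,974.53; Lindqvist 7,871.66; Marchetti 27,753.81.
Rounded to nearest $100: Tam $31,000; Lindqvist $7,900; Marchetti $27,800. Sum = $66,700.
Difference $66,600 − $66,700 = −$100 applied to largest allocation (Tam): Tam becomes $30,900.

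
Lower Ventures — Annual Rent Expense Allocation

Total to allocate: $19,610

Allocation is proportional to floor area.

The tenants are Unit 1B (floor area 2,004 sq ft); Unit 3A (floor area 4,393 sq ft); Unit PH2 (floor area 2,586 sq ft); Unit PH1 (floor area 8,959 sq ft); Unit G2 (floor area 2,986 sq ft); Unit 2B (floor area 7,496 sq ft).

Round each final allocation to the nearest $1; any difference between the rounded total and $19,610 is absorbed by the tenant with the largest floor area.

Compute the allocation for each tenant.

Unit 1B: $1,383 · Unit 3A: $3,031 · Unit PH2: $1,784 · Unit PH1: $6,180 · Unit G2: $2,060 · Unit 2B: $5,172

Total floor area = 2,004 + 4,393 + 2,586 + 8,959 + 2,986 + 7,496 = 28,424.
Unrounded shares: Unit 1B 1,382.58; Unit 3A 3,030.77; Unit PH2 1,784.11; Unit PH1 6,180.90; Unit G2 2,060.07; Unit 2B 5,171.56.
After rounding ($1): Unit 1B $1,383; Unit 3A $3,031; Unit PH2 $1,784; Unit PH1 $6,181; Unit G2 $2,060; Unit 2B $5,172. Sum = $19,611.
Difference $19,610 − $19,611 = −$1 applied to largest floor area (Unit PH1): Unit PH1 becomes $6,180.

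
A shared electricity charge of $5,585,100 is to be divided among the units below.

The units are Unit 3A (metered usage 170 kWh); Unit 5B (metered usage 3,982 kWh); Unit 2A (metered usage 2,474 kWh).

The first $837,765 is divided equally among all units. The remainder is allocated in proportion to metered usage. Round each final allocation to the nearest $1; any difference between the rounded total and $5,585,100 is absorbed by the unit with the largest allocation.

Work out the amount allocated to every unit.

Unit 3A: $401,055 · Unit 5B: $3,132,241 · Unit 2A: $2,051,804

First tranche $837,765 split equally: $279,255 each.
Remainder $4,747,335 by metered usage (total 6,626): Unit 3A 121,800.02 → $121,800; Unit 5B 2,852,986.41 → $2,852,986; Unit 2A 1,772,548.56 → $1,772,549.
Totals: Unit 3A $279,255 + $121,800 = $401,055; Unit 5B $279,255 + $2,852,986 = $3,132,241; Unit 2A $279,255 + $1,772,549 = $2,051,804.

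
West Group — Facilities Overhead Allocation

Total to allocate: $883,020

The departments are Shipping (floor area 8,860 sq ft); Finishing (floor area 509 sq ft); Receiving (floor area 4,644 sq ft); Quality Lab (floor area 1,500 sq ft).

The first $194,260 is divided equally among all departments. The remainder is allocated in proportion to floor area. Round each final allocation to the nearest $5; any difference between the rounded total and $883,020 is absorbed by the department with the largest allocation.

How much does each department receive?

Equal tier: $194,260 ÷ 4 = $48,565 apiece.
Remainder $688,760 by floor area (total 15,513): Shipping 393,374.18 → $393,375; Finishing 22,599.04 → $22,600; Receiving 206,188.45 → $206,190; Quality Lab 66,598.34 → $66,600.
Rounding difference −$5 on remainder applied to Shipping.
Totals: Shipping $48,565 + $393,370 = $441,935; Finishing $48,565 + $22,600 = $71,165; Receiving $48,565 + $206,190 = $254,755; Quality Lab $48,565 + $66,600 = $115,165.

Shipping: $441,935 | Finishing: $71,165 | Receiving: $254,755 | Quality Lab: $115,165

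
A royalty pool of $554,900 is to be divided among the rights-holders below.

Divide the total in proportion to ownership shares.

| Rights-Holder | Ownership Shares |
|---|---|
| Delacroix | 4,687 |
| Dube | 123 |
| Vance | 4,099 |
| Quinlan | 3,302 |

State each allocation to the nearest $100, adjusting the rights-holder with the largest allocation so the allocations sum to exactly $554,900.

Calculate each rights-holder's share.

Delacroix: $212,900; Dube: $5,600; Vance: $186,300; Quinlan: $150,100

Sum of ownership shares: 12,211.
Raw shares: Delacroix 4,687/12,211 × $554,900 = 212,989.62; Dube 123/12,211 × $554,900 = 5,589.44; Vance 4,099/12,211 × $554,900 = 186,269.36; Quinlan 3,302/12,211 × $554,900 = 150,051.58.
Rounded to nearest $100: Delacroix $213,000; Dube $5,600; Vance $186,300; Quinlan $150,100. Sum = $555,000.
Difference $554,900 − $555,000 = −$100 applied to largest allocation (Delacroix): Delacroix becomes $212,900.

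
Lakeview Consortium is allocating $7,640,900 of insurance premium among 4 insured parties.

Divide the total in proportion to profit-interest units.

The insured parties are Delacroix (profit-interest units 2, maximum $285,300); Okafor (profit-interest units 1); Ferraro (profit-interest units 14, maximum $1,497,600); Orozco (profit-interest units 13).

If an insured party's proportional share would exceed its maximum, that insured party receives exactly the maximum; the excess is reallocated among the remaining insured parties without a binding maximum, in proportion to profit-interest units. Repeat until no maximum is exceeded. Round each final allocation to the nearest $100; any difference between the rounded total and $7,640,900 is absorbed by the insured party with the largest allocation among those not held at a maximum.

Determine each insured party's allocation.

Delacroix: $285,300 · Okafor: $418,400 · Ferraro: $1,497,600 · Orozco: $5,439,600

Combined profit-interest units = 30.
Proportional shares (ignoring caps): Delacroix 509,393.33; Okafor 254,696.67; Ferraro 3,565,753.33; Orozco 3,311,056.67.
Capped: Delacroix ($285,300), Ferraro ($1,497,600); residual $5,858,000 reallocated over remaining profit-interest units 14.
Shares after redistribution: Okafor 418,428.57 → $418,400; Orozco 5,439,571.43 → $5,439,600.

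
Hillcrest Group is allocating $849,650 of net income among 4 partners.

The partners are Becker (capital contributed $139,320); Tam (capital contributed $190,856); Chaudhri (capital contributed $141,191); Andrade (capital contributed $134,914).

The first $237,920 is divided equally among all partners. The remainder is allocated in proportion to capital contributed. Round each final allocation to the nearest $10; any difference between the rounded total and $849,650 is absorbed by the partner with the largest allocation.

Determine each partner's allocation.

Becker: $200,050 · Tam: $252,050 · Chaudhri: $201,940 · Andrade: $195,610

$237,920 shared equally gives $59,480 per partner.
Remainder $611,730 by capital contributed (total 606,281): Becker 140,572.15 → $140,570; Tam 192,571.33 → $192,570; Chaudhri 142,459.97 → $142,460; Andrade 136,126.55 → $136,130.
Totals: Becker $59,480 + $140,570 = $200,050; Tam $59,480 + $192,570 = $252,050; Chaudhri $59,480 + $142,460 = $201,940; Andrade $59,480 + $136,130 = $195,610.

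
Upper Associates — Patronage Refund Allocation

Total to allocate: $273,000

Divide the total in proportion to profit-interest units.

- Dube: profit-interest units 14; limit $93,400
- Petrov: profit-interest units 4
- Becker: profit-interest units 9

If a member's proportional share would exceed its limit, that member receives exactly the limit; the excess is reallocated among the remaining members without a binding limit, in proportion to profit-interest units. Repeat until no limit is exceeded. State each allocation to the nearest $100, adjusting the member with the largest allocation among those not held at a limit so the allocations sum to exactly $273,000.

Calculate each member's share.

Dube: $93,400; Petrov: $55,300; Becker: $124,300

Combined profit-interest units = 27.
Pro-rata shares before constraints: Dube 141,555.56; Petrov 40,444.44; Becker 91,000.00.
Capped: Dube ($93,400); balance $179,600 reallocated over remaining profit-interest units 13.
Shares after redistribution: Petrov 55,261.54 → $55,300; Becker 124,338.46 → $124,300.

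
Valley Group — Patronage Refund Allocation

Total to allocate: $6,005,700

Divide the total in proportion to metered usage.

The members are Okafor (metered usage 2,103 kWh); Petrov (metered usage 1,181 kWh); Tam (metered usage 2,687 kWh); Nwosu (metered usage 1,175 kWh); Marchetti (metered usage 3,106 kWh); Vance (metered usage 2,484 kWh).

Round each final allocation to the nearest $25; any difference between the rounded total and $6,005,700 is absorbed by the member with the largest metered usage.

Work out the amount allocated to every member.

Total metered usage = 12,736.
Unrounded shares: Okafor 2,103/12,736 × $6,005,700 = 991,676.12; Petrov 1,181/12,736 × $6,005,700 = 556,904.18; Tam 2,687/12,736 × $6,005,700 = 1,267,063.12; Nwosu 1,175/12,736 × $6,005,700 = 554,074.87; Marchetti 3,106/12,736 × $6,005,700 = 1,464,643.86; Vance 2,484/12,736 × $6,005,700 = 1,171,337.85.
After rounding ($25): Okafor $991,675; Petrov $556,900; Tam $1,267,075; Nwosu $554,075; Marchetti $1,464,650; Vance $1,171,350. Sum = $6,005,725.
Difference $6,005,700 − $6,005,725 = −$25 applied to largest metered usage (Marchetti): Marchetti becomes $1,464,625.

Okafor: $991,675 | Petrov: $556,900 | Tam: $1,267,075 | Nwosu: $554,075 | Marchetti: $1,464,625 | Vance: $1,171,350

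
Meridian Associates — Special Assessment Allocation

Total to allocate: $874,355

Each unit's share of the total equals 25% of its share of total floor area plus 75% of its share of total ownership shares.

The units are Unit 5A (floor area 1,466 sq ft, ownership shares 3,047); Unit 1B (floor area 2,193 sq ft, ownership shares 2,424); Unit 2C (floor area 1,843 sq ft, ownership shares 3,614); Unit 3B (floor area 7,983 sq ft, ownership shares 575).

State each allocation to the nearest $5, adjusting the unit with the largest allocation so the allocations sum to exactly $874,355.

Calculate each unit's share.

Floor area total 13,485; ownership shares total 9,660.
Blended shares (25% floor area + 75% ownership shares): Unit 5A 0.2637; Unit 1B 0.2289; Unit 2C 0.3148; Unit 3B 0.1926.
Raw shares: Unit 5A 230,608.22; Unit 1B 200,100.55; Unit 2C 275,209.93; Unit 3B 168,436.30.
After rounding ($5): Unit 5A $230,610; Unit 1B $200,100; Unit 2C $275,210; Unit 3B $168,435. Sum = $874,355.
Rounded total matches; no reconciliation needed.

Unit 5A: $230,610; Unit 1B: $200,100; Unit 2C: $275,210; Unit 3B: $168,435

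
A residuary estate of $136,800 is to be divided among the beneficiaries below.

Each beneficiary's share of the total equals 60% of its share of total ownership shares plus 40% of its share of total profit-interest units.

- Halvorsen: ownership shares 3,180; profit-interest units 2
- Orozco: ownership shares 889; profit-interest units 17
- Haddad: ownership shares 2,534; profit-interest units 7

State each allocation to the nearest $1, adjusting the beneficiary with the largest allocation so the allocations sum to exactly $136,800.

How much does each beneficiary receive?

Halvorsen: $43,739 · Orozco: $46,829 · Haddad: $46,232

Totals — ownership shares 6,603, profit-interest units 26.
Composite weights (60% ownership shares + 40% profit-interest units): Halvorsen 0.3197; Orozco 0.3423; Haddad 0.3380.
Proportional shares: Halvorsen 43,738.90; Orozco 46,829.37; Haddad 46,231.74.
Rounded to nearest $1: Halvorsen $43,739; Orozco $46,829; Haddad $46,232. Sum = $136,800.
Sum already equals the total — no adjustment.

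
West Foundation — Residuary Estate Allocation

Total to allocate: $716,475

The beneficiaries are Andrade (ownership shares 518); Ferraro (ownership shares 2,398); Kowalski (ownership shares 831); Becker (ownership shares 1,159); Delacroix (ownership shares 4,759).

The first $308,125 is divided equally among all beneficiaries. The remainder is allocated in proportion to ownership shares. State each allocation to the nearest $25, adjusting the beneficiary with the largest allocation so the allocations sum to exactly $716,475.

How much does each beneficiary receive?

Equal tier: $308,125 ÷ 5 = $61,625 apiece.
Remainder $408,350 by ownership shares (total 9,665): Andrade 21,885.70 → $21,875; Ferraro 101,316.43 → $101,325; Kowalski 35,110.07 → $35,100; Becker 48,968.20 → $48,975; Delacroix 201,069.60 → $201,075.
Totals: Andrade $61,625 + $21,875 = $83,500; Ferraro $61,625 + $101,325 = $162,950; Kowalski $61,625 + $35,100 = $96,725; Becker $61,625 + $48,975 = $110,600; Delacroix $61,625 + $201,075 = $262,700.

Andrade: $83,500 · Ferraro: $162,950 · Kowalski: $96,725 · Becker: $110,600 · Delacroix: $262,700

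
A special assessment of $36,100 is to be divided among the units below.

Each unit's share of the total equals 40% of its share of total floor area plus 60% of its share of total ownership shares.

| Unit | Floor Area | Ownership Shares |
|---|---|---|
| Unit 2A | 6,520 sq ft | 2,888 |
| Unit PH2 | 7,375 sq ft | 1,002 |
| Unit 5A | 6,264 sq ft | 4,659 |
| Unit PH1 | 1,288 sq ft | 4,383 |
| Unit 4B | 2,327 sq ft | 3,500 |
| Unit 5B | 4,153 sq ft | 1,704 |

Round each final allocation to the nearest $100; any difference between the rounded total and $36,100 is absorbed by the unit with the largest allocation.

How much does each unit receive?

Floor area total 27,927; ownership shares total 18,136.
Blended shares (40% floor area + 60% ownership shares): Unit 2A 0.1889; Unit PH2 0.1388; Unit 5A 0.2439; Unit PH1 0.1635; Unit 4B 0.1491; Unit 5B 0.1159.
Pro-rata amounts: Unit 2A 6,820.41; Unit PH2 5,010.03; Unit 5A 8,803.17; Unit PH1 5,900.64; Unit 4B 5,383.29; Unit 5B 4,182.46.
After rounding ($100): Unit 2A $6,800; Unit PH2 $5,000; Unit 5A $8,800; Unit PH1 $5,900; Unit 4B $5,400; Unit 5B $4,200. Sum = $36,100.
Sum already equals the total — no adjustment.

Unit 2A: $6,800 · Unit PH2: $5,000 · Unit 5A: $8,800 · Unit PH1: $5,900 · Unit 4B: $5,400 · Unit 5B: $4,200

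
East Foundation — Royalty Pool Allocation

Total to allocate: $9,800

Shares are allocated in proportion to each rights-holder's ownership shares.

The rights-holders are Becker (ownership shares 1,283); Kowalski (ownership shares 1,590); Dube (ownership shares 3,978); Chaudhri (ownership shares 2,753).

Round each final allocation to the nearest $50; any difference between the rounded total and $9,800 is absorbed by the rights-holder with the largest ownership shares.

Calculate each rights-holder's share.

Sum of ownership shares: 9,604.
Raw shares: Becker 1,283/9,604 × $9,800 = 1,309.18; Kowalski 1,590/9,604 × $9,800 = 1,622.45; Dube 3,978/9,604 × $9,800 = 4,059.18; Chaudhri 2,753/9,604 × $9,800 = 2,809.18.
After rounding ($50): Becker $1,300; Kowalski $1,600; Dube $4,050; Chaudhri $2,800. Sum = $9,750.
Difference $9,800 − $9,750 = +$50 applied to largest ownership shares (Dube): Dube becomes $4,100.

Becker: $1,300 | Kowalski: $1,600 | Dube: $4,100 | Chaudhri: $2,800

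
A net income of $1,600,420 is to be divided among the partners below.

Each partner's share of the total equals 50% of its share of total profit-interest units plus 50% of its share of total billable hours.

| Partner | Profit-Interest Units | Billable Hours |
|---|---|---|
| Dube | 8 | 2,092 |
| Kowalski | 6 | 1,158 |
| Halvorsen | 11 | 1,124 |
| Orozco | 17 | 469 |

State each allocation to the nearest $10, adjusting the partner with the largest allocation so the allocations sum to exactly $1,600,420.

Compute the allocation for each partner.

Profit-interest units total 42; billable hours total 4,843.
Combined weights (50% profit-interest units + 50% billable hours): Dube 0.3112; Kowalski 0.1910; Halvorsen 0.2470; Orozco 0.2508.
Unrounded shares: Dube 498,082.59; Kowalski 305,652.32; Halvorsen 395,297.59; Orozco 401,387.50.
After rounding ($10): Dube $498,080; Kowalski $305,650; Halvorsen $395,300; Orozco $401,390. Sum = $1,600,420.
No rounding difference to absorb.

Dube: $498,080 | Kowalski: $305,650 | Halvorsen: $395,300 | Orozco: $401,390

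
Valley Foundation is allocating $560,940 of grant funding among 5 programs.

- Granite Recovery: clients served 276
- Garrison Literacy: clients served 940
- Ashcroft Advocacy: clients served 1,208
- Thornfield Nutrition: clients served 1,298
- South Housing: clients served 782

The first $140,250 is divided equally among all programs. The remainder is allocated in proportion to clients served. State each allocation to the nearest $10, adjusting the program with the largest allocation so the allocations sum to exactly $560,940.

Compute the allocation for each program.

First tranche $140,250 split equally: $28,050 each.
Remainder $420,690 by clients served (total 4,504): Granite Recovery 25,779.40 → $25,780; Garrison Literacy 87,799.42 → $87,800; Ashcroft Advocacy 112,831.60 → $112,830; Thornfield Nutrition 121,237.93 → $121,240; South Housing 73,041.65 → $73,040.
Totals: Granite Recovery $28,050 + $25,780 = $53,830; Garrison Literacy $28,050 + $87,800 = $115,850; Ashcroft Advocacy $28,050 + $112,830 = $140,880; Thornfield Nutrition $28,050 + $121,240 = $149,290; South Housing $28,050 + $73,040 = $101,090.

Granite Recovery: $53,830 · Garrison Literacy: $115,850 · Ashcroft Advocacy: $140,880 · Thornfield Nutrition: $149,290 · South Housing: $101,090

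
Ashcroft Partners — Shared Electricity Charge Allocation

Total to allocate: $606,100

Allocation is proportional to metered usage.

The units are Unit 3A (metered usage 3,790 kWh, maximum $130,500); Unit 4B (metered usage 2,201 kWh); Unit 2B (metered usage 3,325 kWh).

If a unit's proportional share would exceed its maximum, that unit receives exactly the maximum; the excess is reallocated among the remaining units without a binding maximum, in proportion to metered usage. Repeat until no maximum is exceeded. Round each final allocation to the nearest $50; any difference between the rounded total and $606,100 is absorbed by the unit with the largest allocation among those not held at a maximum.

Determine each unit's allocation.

Sum of metered usage: 9,316.
Proportional shares (ignoring caps): Unit 3A 246,577.82; Unit 4B 143,197.31; Unit 2B 216,324.87.
Held at cap: Unit 3A ($130,500); remaining pool $475,600 reallocated over remaining metered usage 5,526.
Shares after redistribution: Unit 4B 189,430.98 → $189,450; Unit 2B 286,169.02 → $286,150.

Unit 3A: $130,500 · Unit 4B: $189,450 · Unit 2B: $286,150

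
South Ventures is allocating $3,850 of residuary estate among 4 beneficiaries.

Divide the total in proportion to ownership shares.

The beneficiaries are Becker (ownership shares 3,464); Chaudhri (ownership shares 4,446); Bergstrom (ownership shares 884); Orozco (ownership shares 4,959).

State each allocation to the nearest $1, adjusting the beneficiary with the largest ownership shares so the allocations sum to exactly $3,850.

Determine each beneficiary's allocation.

Total ownership shares = 3,464 + 4,446 + 884 + 4,959 = 13,753.
Unrounded shares: Becker 969.71; Chaudhri 1,244.61; Bergstrom 247.47; Orozco 1,388.22.
After rounding ($1): Becker $970; Chaudhri $1,245; Bergstrom $247; Orozco $1,388. Sum = $3,850.
Sum already equals the total — no adjustment.

Becker: $970 · Chaudhri: $1,245 · Bergstrom: $247 · Orozco: $1,388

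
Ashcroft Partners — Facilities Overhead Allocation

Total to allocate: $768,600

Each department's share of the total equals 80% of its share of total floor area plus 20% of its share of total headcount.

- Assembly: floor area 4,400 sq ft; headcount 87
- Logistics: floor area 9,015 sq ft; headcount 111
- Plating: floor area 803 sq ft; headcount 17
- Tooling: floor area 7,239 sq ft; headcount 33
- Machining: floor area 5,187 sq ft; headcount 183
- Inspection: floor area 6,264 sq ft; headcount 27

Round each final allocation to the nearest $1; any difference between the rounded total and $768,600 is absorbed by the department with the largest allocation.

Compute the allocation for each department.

Assembly: $111,413; Logistics: $205,699; Plating: $20,710; Tooling: $146,335; Machining: $158,339; Inspection: $126,104

Floor area total 32,908; headcount total 458.
Composite weights (80% floor area + 20% headcount): Assembly 0.1450; Logistics 0.2676; Plating 0.0269; Tooling 0.1904; Machining 0.2060; Inspection 0.1641.
Proportional shares: Assembly 111,413.29; Logistics 205,698.92; Plating 20,709.67; Tooling 146,335.29; Machining 158,339.03; Inspection 126,103.80.
After rounding ($1): Assembly $111,413; Logistics $205,699; Plating $20,710; Tooling $146,335; Machining $158,339; Inspection $126,104. Sum = $768,600.
Sum already equals the total — no adjustment.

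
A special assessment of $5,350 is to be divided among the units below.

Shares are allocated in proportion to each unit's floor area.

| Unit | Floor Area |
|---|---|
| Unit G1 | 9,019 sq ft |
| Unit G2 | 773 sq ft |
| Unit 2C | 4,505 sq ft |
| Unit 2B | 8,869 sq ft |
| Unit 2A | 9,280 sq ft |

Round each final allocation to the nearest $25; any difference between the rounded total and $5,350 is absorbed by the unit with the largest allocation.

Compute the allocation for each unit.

Unit G1: $1,475 · Unit G2: $125 · Unit 2C: $750 · Unit 2B: $1,450 · Unit 2A: $1,550

Floor area total: 32,446.
Pro-rata amounts: Unit G1 9,019/32,446 × $5,350 = 1,487.14; Unit G2 773/32,446 × $5,350 = 127.46; Unit 2C 4,505/32,446 × $5,350 = 742.83; Unit 2B 8,869/32,446 × $5,350 = 1,462.40; Unit 2A 9,280/32,446 × $5,350 = 1,530.17.
After rounding ($25): Unit G1 $1,475; Unit G2 $125; Unit 2C $750; Unit 2B $1,450; Unit 2A $1,525. Sum = $5,325.
Difference $5,350 − $5,325 = +$25 applied to largest allocation (Unit 2A): Unit 2A becomes $1,550.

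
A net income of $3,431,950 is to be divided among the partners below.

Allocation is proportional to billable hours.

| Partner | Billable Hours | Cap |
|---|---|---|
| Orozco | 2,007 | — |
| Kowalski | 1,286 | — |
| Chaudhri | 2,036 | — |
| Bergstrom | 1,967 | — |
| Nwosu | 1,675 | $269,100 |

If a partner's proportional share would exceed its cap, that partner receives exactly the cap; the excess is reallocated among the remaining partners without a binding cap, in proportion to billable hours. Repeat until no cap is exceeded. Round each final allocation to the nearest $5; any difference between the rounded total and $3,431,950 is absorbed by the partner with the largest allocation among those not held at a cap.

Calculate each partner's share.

Orozco: $870,045 | Kowalski: $557,485 | Chaudhri: $882,615 | Bergstrom: $852,705 | Nwosu: $269,100

Total billable hours = 8,971.
Unconstrained shares: Orozco 767,798.87; Kowalski 491,972.77; Chaudhri 778,893.12; Bergstrom 752,496.45; Nwosu 640,788.79.
Held at cap: Nwosu ($269,100); balance $3,162,850 reallocated over remaining billable hours 7,296.
Redistributed shares: Orozco 870,043.85 → $870,045; Kowalski 557,486.99 → $557,485; Chaudhri 882,615.49 → $882,615; Bergstrom 852,703.67 → $852,705.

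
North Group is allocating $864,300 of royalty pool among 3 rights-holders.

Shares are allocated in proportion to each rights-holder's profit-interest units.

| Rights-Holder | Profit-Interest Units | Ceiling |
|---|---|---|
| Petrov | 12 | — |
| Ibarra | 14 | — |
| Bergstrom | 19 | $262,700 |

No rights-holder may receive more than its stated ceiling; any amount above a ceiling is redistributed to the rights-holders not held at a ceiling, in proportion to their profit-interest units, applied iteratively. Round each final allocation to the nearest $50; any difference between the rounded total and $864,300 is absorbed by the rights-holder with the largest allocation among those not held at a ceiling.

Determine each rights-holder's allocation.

Combined profit-interest units = 45.
Proportional shares (ignoring caps): Petrov 230,480.00; Ibarra 268,893.33; Bergstrom 364,926.67.
Held at cap: Bergstrom ($262,700); balance $601,600 reallocated over remaining profit-interest units 26.
Shares after redistribution: Petrov 277,661.54 → $277,650; Ibarra 323,938.46 → $323,950.

Petrov: $277,650; Ibarra: $323,950; Bergstrom: $262,700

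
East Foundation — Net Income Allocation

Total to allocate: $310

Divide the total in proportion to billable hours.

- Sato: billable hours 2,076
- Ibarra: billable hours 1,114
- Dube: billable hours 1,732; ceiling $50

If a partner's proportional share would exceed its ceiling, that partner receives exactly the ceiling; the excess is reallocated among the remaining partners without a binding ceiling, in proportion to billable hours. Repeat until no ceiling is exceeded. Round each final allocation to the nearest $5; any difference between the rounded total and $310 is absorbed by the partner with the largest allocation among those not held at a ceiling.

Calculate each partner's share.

Sum of billable hours: 4,922.
Proportional shares (ignoring caps): Sato 130.75; Ibarra 70.16; Dube 109.09.
Held at cap: Dube ($50); balance $260 reallocated over remaining billable hours 3,190.
Remaining shares: Sato 169.20 → $170; Ibarra 90.80 → $90.

Sato: $170 | Ibarra: $90 | Dube: $50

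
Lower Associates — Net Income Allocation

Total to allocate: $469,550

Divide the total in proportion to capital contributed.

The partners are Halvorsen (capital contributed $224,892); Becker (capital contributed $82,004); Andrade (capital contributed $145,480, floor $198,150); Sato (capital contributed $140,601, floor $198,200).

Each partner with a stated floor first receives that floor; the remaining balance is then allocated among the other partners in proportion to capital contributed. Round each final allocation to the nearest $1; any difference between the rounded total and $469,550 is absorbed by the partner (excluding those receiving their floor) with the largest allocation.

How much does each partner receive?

Halvorsen: $53,641 · Becker: $19,559 · Andrade: $198,150 · Sato: $198,200

Guaranteed amounts: Andrade $198,150; Sato $198,200. Remaining pool $73,200.
Remaining pool split over remaining capital contributed 306,896: Halvorsen 53,640.63 → $53,641; Becker 19,559.37 → $19,559.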